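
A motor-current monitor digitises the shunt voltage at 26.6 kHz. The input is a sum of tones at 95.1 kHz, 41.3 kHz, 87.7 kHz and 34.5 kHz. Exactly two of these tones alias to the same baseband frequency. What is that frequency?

7.9 kHz

fs/2 = 13.3 kHz.
95.1 kHz mod fs = 15.3 kHz.
15.3 kHz > fs/2 = 13.3 kHz, folds to fs − 15.3 kHz = 11.3 kHz.
41.3 kHz mod fs = 14.7 kHz.
14.7 kHz > fs/2 = 13.3 kHz, folds to fs − 14.7 kHz = 11.9 kHz.
87.7 kHz mod fs = 7.9 kHz.
7.9 kHz ≤ fs/2 = 13.3 kHz, appears at 7.9 kHz.
34.5 kHz mod fs = 7.9 kHz.
7.9 kHz ≤ fs/2 = 13.3 kHz, appears at 7.9 kHz.
34.5 kHz and 87.7 kHz both map to 7.9 kHz.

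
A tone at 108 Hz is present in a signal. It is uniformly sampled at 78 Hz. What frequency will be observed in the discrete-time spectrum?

108 Hz mod fs = 30 Hz.
30 Hz ≤ fs/2 = 39 Hz, appears at 30 Hz.

30 Hz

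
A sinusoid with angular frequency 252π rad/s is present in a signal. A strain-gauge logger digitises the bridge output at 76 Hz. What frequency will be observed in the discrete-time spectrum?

26 Hz

ω = 252π rad/s → f = ω/(2π) = 126 Hz.
126 Hz mod fs = 50 Hz.
50 Hz > fs/2 = 38 Hz, folds to fs − 50 Hz = 26 Hz.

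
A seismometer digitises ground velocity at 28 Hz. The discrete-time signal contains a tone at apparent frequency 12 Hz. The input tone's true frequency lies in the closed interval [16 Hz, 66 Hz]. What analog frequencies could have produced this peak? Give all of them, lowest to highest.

16 Hz, 40 Hz, 44 Hz

Frequencies that alias to 12 Hz are k·fs ± 12 Hz for integer k ≥ 0.
k=0: 12 Hz.
k=1: 16 Hz, 40 Hz.
k=2: 44 Hz, 68 Hz.
k=3: 72 Hz, 96 Hz.
Within [16 Hz, 66 Hz]: 16 Hz, 40 Hz, 44 Hz.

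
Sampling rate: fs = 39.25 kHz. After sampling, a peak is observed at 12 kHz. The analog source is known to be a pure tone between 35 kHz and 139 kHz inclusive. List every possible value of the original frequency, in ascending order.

Frequencies that alias to 12 kHz are k·fs ± 12 kHz for integer k ≥ 0.
k=0: 12 kHz.
k=1: 27.25 kHz, 51.25 kHz.
k=2: 66.5 kHz, 90.5 kHz.
k=3: 105.75 kHz, 129.75 kHz.
k=4: 145 kHz, 169 kHz.
Within [35 kHz, 139 kHz]: 51.25 kHz, 66.5 kHz, 90.5 kHz, 105.75 kHz, 129.75 kHz.

51.25 kHz, 66.5 kHz, 90.5 kHz, 105.75 kHz, 129.75 kHz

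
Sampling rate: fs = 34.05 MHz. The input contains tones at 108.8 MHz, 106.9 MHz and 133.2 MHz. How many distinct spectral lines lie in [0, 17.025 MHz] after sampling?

fs/2 = 17.025 MHz.
108.8 MHz mod fs = 6.65 MHz.
6.65 MHz ≤ fs/2 = 17.025 MHz, appears at 6.65 MHz.
106.9 MHz mod fs = 4.75 MHz.
4.75 MHz ≤ fs/2 = 17.025 MHz, appears at 4.75 MHz.
133.2 MHz mod fs = 31.05 MHz.
31.05 MHz > fs/2 = 17.025 MHz, folds to fs − 31.05 MHz = 3 MHz.
Distinct values: {3 MHz, 4.75 MHz, 6.65 MHz} → 3.

3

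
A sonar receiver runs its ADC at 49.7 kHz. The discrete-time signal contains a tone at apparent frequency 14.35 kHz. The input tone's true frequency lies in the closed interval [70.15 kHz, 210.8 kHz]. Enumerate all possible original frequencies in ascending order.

85.05 kHz, 113.75 kHz, 134.75 kHz, 163.45 kHz, 184.45 kHz

Frequencies that alias to 14.35 kHz are k·fs ± 14.35 kHz for integer k ≥ 0.
k=0: 14.35 kHz.
k=1: 35.35 kHz, 64.05 kHz.
k=2: 85.05 kHz, 113.75 kHz.
k=3: 134.75 kHz, 163.45 kHz.
k=4: 184.45 kHz, 213.15 kHz.
k=5: 234.15 kHz, 262.85 kHz.
Within [70.15 kHz, 210.8 kHz]: 85.05 kHz, 113.75 kHz, 134.75 kHz, 163.45 kHz, 184.45 kHz.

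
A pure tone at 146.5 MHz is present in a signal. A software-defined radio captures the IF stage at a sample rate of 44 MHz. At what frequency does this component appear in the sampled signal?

146.5 MHz mod fs = 14.5 MHz.
14.5 MHz ≤ fs/2 = 22 MHz, appears at 14.5 MHz.

14.5 MHz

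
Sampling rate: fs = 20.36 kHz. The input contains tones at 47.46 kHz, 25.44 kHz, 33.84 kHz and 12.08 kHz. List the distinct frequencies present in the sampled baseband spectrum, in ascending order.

fs/2 = 10.18 kHz.
47.46 kHz mod fs = 6.74 kHz.
6.74 kHz ≤ fs/2 = 10.18 kHz, appears at 6.74 kHz.
25.44 kHz mod fs = 5.08 kHz.
5.08 kHz ≤ fs/2 = 10.18 kHz, appears at 5.08 kHz.
33.84 kHz mod fs = 13.48 kHz.
13.48 kHz > fs/2 = 10.18 kHz, folds to fs − 13.48 kHz = 6.88 kHz.
12.08 kHz > fs/2 = 10.18 kHz, folds to fs − 12.08 kHz = 8.28 kHz.
Distinct values: {5.08 kHz, 6.74 kHz, 6.88 kHz, 8.28 kHz}.

5.08 kHz, 6.74 kHz, 6.88 kHz, 8.28 kHz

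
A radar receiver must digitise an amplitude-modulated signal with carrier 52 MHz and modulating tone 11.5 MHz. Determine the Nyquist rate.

127 MHz

AM sidebands sit at fc ± fm = 40.5 MHz and 63.5 MHz.
Highest-frequency component: 63.5 MHz.
Nyquist rate = 2 × 63.5 MHz = 127 MHz.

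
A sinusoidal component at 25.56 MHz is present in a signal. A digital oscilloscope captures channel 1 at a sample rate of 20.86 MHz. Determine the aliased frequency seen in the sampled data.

4.7 MHz

25.56 MHz mod fs = 4.7 MHz.
4.7 MHz ≤ fs/2 = 10.43 MHz, appears at 4.7 MHz.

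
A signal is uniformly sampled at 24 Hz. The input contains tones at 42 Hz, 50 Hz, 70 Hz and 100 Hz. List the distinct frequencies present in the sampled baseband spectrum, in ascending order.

fs/2 = 12 Hz.
42 Hz mod fs = 18 Hz.
18 Hz > fs/2 = 12 Hz, folds to fs − 18 Hz = 6 Hz.
50 Hz mod fs = 2 Hz.
2 Hz ≤ fs/2 = 12 Hz, appears at 2 Hz.
70 Hz mod fs = 22 Hz.
22 Hz > fs/2 = 12 Hz, folds to fs − 22 Hz = 2 Hz.
100 Hz mod fs = 4 Hz.
4 Hz ≤ fs/2 = 12 Hz, appears at 4 Hz.
Distinct values: {2 Hz, 4 Hz, 6 Hz}.

2 Hz, 4 Hz, 6 Hz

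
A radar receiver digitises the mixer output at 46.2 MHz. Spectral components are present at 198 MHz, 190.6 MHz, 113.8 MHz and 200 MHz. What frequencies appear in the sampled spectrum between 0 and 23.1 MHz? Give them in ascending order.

fs/2 = 23.1 MHz.
198 MHz mod fs = 13.2 MHz.
13.2 MHz ≤ fs/2 = 23.1 MHz, appears at 13.2 MHz.
190.6 MHz mod fs = 5.8 MHz.
5.8 MHz ≤ fs/2 = 23.1 MHz, appears at 5.8 MHz.
113.8 MHz mod fs = 21.4 MHz.
21.4 MHz ≤ fs/2 = 23.1 MHz, appears at 21.4 MHz.
200 MHz mod fs = 15.2 MHz.
15.2 MHz ≤ fs/2 = 23.1 MHz, appears at 15.2 MHz.
Distinct values: {5.8 MHz, 13.2 MHz, 15.2 MHz, 21.4 MHz}.

5.8 MHz, 13.2 MHz, 15.2 MHz, 21.4 MHz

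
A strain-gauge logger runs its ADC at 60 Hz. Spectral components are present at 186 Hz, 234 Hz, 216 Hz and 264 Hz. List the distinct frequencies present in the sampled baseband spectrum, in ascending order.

6 Hz, 24 Hz

fs/2 = 30 Hz.
186 Hz mod fs = 6 Hz.
6 Hz ≤ fs/2 = 30 Hz, appears at 6 Hz.
234 Hz mod fs = 54 Hz.
54 Hz > fs/2 = 30 Hz, folds to fs − 54 Hz = 6 Hz.
216 Hz mod fs = 36 Hz.
36 Hz > fs/2 = 30 Hz, folds to fs − 36 Hz = 24 Hz.
264 Hz mod fs = 24 Hz.
24 Hz ≤ fs/2 = 30 Hz, appears at 24 Hz.
Distinct values: {6 Hz, 24 Hz}.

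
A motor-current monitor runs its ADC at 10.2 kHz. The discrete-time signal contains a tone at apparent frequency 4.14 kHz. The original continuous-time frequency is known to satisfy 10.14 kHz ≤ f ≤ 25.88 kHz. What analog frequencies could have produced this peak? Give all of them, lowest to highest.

14.34 kHz, 16.26 kHz, 24.54 kHz

Frequencies that alias to 4.14 kHz are k·fs ± 4.14 kHz for integer k ≥ 0.
k=0: 4.14 kHz.
k=1: 6.06 kHz, 14.34 kHz.
k=2: 16.26 kHz, 24.54 kHz.
k=3: 26.46 kHz, 34.74 kHz.
Within [10.14 kHz, 25.88 kHz]: 14.34 kHz, 16.26 kHz, 24.54 kHz.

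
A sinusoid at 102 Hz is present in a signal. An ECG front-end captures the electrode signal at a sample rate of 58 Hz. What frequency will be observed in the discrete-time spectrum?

102 Hz mod fs = 44 Hz.
44 Hz > fs/2 = 29 Hz, folds to fs − 44 Hz = 14 Hz.

14 Hz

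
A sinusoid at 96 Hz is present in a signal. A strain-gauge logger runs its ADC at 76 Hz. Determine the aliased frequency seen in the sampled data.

20 Hz

96 Hz mod fs = 20 Hz.
20 Hz ≤ fs/2 = 38 Hz, appears at 20 Hz.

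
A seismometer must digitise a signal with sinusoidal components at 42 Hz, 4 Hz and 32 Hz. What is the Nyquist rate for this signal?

Highest-frequency component: 42 Hz.
Nyquist rate = 2 × 42 Hz = 84 Hz.

84 Hz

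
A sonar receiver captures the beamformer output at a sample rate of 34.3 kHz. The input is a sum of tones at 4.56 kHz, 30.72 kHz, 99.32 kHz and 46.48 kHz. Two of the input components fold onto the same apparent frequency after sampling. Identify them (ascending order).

30.72 kHz, 99.32 kHz

fs/2 = 17.15 kHz.
4.56 kHz ≤ fs/2 = 17.15 kHz, passes unchanged.
30.72 kHz > fs/2 = 17.15 kHz, folds to fs − 30.72 kHz = 3.58 kHz.
99.32 kHz mod fs = 30.72 kHz.
30.72 kHz > fs/2 = 17.15 kHz, folds to fs − 30.72 kHz = 3.58 kHz.
46.48 kHz mod fs = 12.18 kHz.
12.18 kHz ≤ fs/2 = 17.15 kHz, appears at 12.18 kHz.
30.72 kHz and 99.32 kHz both map to 3.58 kHz.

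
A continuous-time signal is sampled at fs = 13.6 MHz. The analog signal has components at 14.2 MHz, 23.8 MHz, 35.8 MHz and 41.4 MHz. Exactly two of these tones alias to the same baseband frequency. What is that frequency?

fs/2 = 6.8 MHz.
14.2 MHz mod fs = 0.6 MHz.
0.6 MHz ≤ fs/2 = 6.8 MHz, appears at 0.6 MHz.
23.8 MHz mod fs = 10.2 MHz.
10.2 MHz > fs/2 = 6.8 MHz, folds to fs − 10.2 MHz = 3.4 MHz.
35.8 MHz mod fs = 8.6 MHz.
8.6 MHz > fs/2 = 6.8 MHz, folds to fs − 8.6 MHz = 5 MHz.
41.4 MHz mod fs = 0.6 MHz.
0.6 MHz ≤ fs/2 = 6.8 MHz, appears at 0.6 MHz.
14.2 MHz and 41.4 MHz both map to 0.6 MHz.

0.6 MHz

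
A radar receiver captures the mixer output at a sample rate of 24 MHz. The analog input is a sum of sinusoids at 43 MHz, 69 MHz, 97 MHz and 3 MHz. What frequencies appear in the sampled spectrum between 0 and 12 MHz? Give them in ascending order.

fs/2 = 12 MHz.
43 MHz mod fs = 19 MHz.
19 MHz > fs/2 = 12 MHz, folds to fs − 19 MHz = 5 MHz.
69 MHz mod fs = 21 MHz.
21 MHz > fs/2 = 12 MHz, folds to fs − 21 MHz = 3 MHz.
97 MHz mod fs = 1 MHz.
1 MHz ≤ fs/2 = 12 MHz, appears at 1 MHz.
3 MHz ≤ fs/2 = 12 MHz, passes unchanged.
Distinct values: {1 MHz, 3 MHz, 5 MHz}.

1 MHz, 3 MHz, 5 MHz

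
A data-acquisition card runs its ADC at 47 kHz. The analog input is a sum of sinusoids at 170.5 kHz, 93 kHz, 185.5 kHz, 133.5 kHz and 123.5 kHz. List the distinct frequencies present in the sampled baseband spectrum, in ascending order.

fs/2 = 23.5 kHz.
170.5 kHz mod fs = 29.5 kHz.
29.5 kHz > fs/2 = 23.5 kHz, folds to fs − 29.5 kHz = 17.5 kHz.
93 kHz mod fs = 46 kHz.
46 kHz > fs/2 = 23.5 kHz, folds to fs − 46 kHz = 1 kHz.
185.5 kHz mod fs = 44.5 kHz.
44.5 kHz > fs/2 = 23.5 kHz, folds to fs − 44.5 kHz = 2.5 kHz.
133.5 kHz mod fs = 39.5 kHz.
39.5 kHz > fs/2 = 23.5 kHz, folds to fs − 39.5 kHz = 7.5 kHz.
123.5 kHz mod fs = 29.5 kHz.
29.5 kHz > fs/2 = 23.5 kHz, folds to fs − 29.5 kHz = 17.5 kHz.
Distinct values: {1 kHz, 2.5 kHz, 7.5 kHz, 17.5 kHz}.

1 kHz, 2.5 kHz, 7.5 kHz, 17.5 kHz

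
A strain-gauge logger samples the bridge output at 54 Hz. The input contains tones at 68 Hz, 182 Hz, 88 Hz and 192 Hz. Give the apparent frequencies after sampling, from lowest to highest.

fs/2 = 27 Hz.
68 Hz mod fs = 14 Hz.
14 Hz ≤ fs/2 = 27 Hz, appears at 14 Hz.
182 Hz mod fs = 20 Hz.
20 Hz ≤ fs/2 = 27 Hz, appears at 20 Hz.
88 Hz mod fs = 34 Hz.
34 Hz > fs/2 = 27 Hz, folds to fs − 34 Hz = 20 Hz.
192 Hz mod fs = 30 Hz.
30 Hz > fs/2 = 27 Hz, folds to fs − 30 Hz = 24 Hz.
Distinct values: {14 Hz, 20 Hz, 24 Hz}.

14 Hz, 20 Hz, 24 Hz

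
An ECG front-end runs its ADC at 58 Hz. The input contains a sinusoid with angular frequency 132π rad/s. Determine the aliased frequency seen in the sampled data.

ω = 132π rad/s → f = ω/(2π) = 66 Hz.
66 Hz mod fs = 8 Hz.
8 Hz ≤ fs/2 = 29 Hz, appears at 8 Hz.

8 Hz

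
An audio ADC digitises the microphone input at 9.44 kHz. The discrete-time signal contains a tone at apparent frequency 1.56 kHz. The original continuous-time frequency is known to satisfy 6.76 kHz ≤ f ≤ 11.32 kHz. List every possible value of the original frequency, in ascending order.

Frequencies that alias to 1.56 kHz are k·fs ± 1.56 kHz for integer k ≥ 0.
k=0: 1.56 kHz.
k=1: 7.88 kHz, 11 kHz.
k=2: 17.32 kHz, 20.44 kHz.
Within [6.76 kHz, 11.32 kHz]: 7.88 kHz, 11 kHz.

7.88 kHz, 11 kHz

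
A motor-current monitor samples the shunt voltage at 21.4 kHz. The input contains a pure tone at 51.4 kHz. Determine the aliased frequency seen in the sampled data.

51.4 kHz mod fs = 8.6 kHz.
8.6 kHz ≤ fs/2 = 10.7 kHz, appears at 8.6 kHz.

8.6 kHz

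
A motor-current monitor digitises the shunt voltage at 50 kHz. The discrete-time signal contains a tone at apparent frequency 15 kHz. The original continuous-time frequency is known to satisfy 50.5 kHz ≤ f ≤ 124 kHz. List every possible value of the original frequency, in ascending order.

Frequencies that alias to 15 kHz are k·fs ± 15 kHz for integer k ≥ 0.
k=0: 15 kHz.
k=1: 35 kHz, 65 kHz.
k=2: 85 kHz, 115 kHz.
k=3: 135 kHz, 165 kHz.
Within [50.5 kHz, 124 kHz]: 65 kHz, 85 kHz, 115 kHz.

65 kHz, 85 kHz, 115 kHz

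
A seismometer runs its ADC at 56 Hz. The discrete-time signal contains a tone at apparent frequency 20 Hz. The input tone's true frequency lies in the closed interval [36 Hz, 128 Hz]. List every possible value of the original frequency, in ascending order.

Frequencies that alias to 20 Hz are k·fs ± 20 Hz for integer k ≥ 0.
k=0: 20 Hz.
k=1: 36 Hz, 76 Hz.
k=2: 92 Hz, 132 Hz.
k=3: 148 Hz, 188 Hz.
Within [36 Hz, 128 Hz]: 36 Hz, 76 Hz, 92 Hz.

36 Hz, 76 Hz, 92 Hz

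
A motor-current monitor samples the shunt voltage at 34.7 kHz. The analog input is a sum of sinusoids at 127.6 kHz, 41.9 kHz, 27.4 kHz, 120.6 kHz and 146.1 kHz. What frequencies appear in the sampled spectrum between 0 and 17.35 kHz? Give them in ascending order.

7.2 kHz, 7.3 kHz, 11.2 kHz, 16.5 kHz

fs/2 = 17.35 kHz.
127.6 kHz mod fs = 23.5 kHz.
23.5 kHz > fs/2 = 17.35 kHz, folds to fs − 23.5 kHz = 11.2 kHz.
41.9 kHz mod fs = 7.2 kHz.
7.2 kHz ≤ fs/2 = 17.35 kHz, appears at 7.2 kHz.
27.4 kHz > fs/2 = 17.35 kHz, folds to fs − 27.4 kHz = 7.3 kHz.
120.6 kHz mod fs = 16.5 kHz.
16.5 kHz ≤ fs/2 = 17.35 kHz, appears at 16.5 kHz.
146.1 kHz mod fs = 7.3 kHz.
7.3 kHz ≤ fs/2 = 17.35 kHz, appears at 7.3 kHz.
Distinct values: {7.2 kHz, 7.3 kHz, 11.2 kHz, 16.5 kHz}.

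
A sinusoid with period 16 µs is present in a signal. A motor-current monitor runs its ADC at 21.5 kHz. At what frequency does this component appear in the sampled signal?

2 kHz

T = 16 µs → f = 1/T = 62.5 kHz.
62.5 kHz mod fs = 19.5 kHz.
19.5 kHz > fs/2 = 10.75 kHz, folds to fs − 19.5 kHz = 2 kHz.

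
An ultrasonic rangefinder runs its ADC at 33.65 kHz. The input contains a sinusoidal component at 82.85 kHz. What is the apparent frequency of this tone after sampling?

82.85 kHz mod fs = 15.55 kHz.
15.55 kHz ≤ fs/2 = 16.825 kHz, appears at 15.55 kHz.

15.55 kHz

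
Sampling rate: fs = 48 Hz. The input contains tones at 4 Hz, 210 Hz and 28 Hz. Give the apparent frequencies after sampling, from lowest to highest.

4 Hz, 18 Hz, 20 Hz

fs/2 = 24 Hz.
4 Hz ≤ fs/2 = 24 Hz, passes unchanged.
210 Hz mod fs = 18 Hz.
18 Hz ≤ fs/2 = 24 Hz, appears at 18 Hz.
28 Hz > fs/2 = 24 Hz, folds to fs − 28 Hz = 20 Hz.
Distinct values: {4 Hz, 18 Hz, 20 Hz}.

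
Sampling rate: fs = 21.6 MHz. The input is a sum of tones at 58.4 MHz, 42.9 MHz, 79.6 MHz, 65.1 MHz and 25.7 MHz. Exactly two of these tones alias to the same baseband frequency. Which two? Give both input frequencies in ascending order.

fs/2 = 10.8 MHz.
58.4 MHz mod fs = 15.2 MHz.
15.2 MHz > fs/2 = 10.8 MHz, folds to fs − 15.2 MHz = 6.4 MHz.
42.9 MHz mod fs = 21.3 MHz.
21.3 MHz > fs/2 = 10.8 MHz, folds to fs − 21.3 MHz = 0.3 MHz.
79.6 MHz mod fs = 14.8 MHz.
14.8 MHz > fs/2 = 10.8 MHz, folds to fs − 14.8 MHz = 6.8 MHz.
65.1 MHz mod fs = 0.3 MHz.
0.3 MHz ≤ fs/2 = 10.8 MHz, appears at 0.3 MHz.
25.7 MHz mod fs = 4.1 MHz.
4.1 MHz ≤ fs/2 = 10.8 MHz, appears at 4.1 MHz.
42.9 MHz and 65.1 MHz both map to 0.3 MHz.

42.9 MHz, 65.1 MHz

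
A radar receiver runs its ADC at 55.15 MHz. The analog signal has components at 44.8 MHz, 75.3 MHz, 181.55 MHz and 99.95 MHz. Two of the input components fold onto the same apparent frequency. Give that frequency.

10.35 MHz

fs/2 = 27.575 MHz.
44.8 MHz > fs/2 = 27.575 MHz, folds to fs − 44.8 MHz = 10.35 MHz.
75.3 MHz mod fs = 20.15 MHz.
20.15 MHz ≤ fs/2 = 27.575 MHz, appears at 20.15 MHz.
181.55 MHz mod fs = 16.1 MHz.
16.1 MHz ≤ fs/2 = 27.575 MHz, appears at 16.1 MHz.
99.95 MHz mod fs = 44.8 MHz.
44.8 MHz > fs/2 = 27.575 MHz, folds to fs − 44.8 MHz = 10.35 MHz.
44.8 MHz and 99.95 MHz both map to 10.35 MHz.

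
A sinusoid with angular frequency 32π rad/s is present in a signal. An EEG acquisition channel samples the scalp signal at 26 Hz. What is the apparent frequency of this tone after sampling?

10 Hz

ω = 32π rad/s → f = ω/(2π) = 16 Hz.
16 Hz > fs/2 = 13 Hz, folds to fs − 16 Hz = 10 Hz.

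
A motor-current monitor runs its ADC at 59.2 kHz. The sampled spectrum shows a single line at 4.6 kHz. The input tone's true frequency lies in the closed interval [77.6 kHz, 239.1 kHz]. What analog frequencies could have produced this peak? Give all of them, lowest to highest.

Frequencies that alias to 4.6 kHz are k·fs ± 4.6 kHz for integer k ≥ 0.
k=0: 4.6 kHz.
k=1: 54.6 kHz, 63.8 kHz.
k=2: 113.8 kHz, 123 kHz.
k=3: 173 kHz, 182.2 kHz.
k=4: 232.2 kHz, 241.4 kHz.
k=5: 291.4 kHz, 300.6 kHz.
Within [77.6 kHz, 239.1 kHz]: 113.8 kHz, 123 kHz, 173 kHz, 182.2 kHz, 232.2 kHz.

113.8 kHz, 123 kHz, 173 kHz, 182.2 kHz, 232.2 kHz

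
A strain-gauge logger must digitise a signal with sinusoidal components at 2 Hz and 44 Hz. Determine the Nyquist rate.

88 Hz

Highest-frequency component: 44 Hz.
Nyquist rate = 2 × 44 Hz = 88 Hz.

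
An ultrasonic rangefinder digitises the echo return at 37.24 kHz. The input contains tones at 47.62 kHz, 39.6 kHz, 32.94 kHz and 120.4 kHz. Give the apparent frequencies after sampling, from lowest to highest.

fs/2 = 18.62 kHz.
47.62 kHz mod fs = 10.38 kHz.
10.38 kHz ≤ fs/2 = 18.62 kHz, appears at 10.38 kHz.
39.6 kHz mod fs = 2.36 kHz.
2.36 kHz ≤ fs/2 = 18.62 kHz, appears at 2.36 kHz.
32.94 kHz > fs/2 = 18.62 kHz, folds to fs − 32.94 kHz = 4.3 kHz.
120.4 kHz mod fs = 8.68 kHz.
8.68 kHz ≤ fs/2 = 18.62 kHz, appears at 8.68 kHz.
Distinct values: {2.36 kHz, 4.3 kHz, 8.68 kHz, 10.38 kHz}.

2.36 kHz, 4.3 kHz, 8.68 kHz, 10.38 kHz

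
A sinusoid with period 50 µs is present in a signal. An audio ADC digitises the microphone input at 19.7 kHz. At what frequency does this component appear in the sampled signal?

0.3 kHz

T = 50 µs → f = 1/T = 20 kHz.
20 kHz mod fs = 0.3 kHz.
0.3 kHz ≤ fs/2 = 9.85 kHz, appears at 0.3 kHz.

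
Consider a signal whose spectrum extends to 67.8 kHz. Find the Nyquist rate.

135.6 kHz

Nyquist rate = 2 × 67.8 kHz = 135.6 kHz.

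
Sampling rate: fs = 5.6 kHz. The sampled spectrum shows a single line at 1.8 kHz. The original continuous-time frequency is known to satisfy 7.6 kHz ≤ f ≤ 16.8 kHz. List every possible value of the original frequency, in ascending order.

9.4 kHz, 13 kHz, 15 kHz

Frequencies that alias to 1.8 kHz are k·fs ± 1.8 kHz for integer k ≥ 0.
k=0: 1.8 kHz.
k=1: 3.8 kHz, 7.4 kHz.
k=2: 9.4 kHz, 13 kHz.
k=3: 15 kHz, 18.6 kHz.
k=4: 20.6 kHz, 24.2 kHz.
Within [7.6 kHz, 16.8 kHz]: 9.4 kHz, 13 kHz, 15 kHz.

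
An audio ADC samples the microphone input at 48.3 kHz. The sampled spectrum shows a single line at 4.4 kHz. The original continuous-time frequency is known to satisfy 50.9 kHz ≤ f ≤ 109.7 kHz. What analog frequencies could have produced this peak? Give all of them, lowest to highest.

Frequencies that alias to 4.4 kHz are k·fs ± 4.4 kHz for integer k ≥ 0.
k=0: 4.4 kHz.
k=1: 43.9 kHz, 52.7 kHz.
k=2: 92.2 kHz, 101 kHz.
k=3: 140.5 kHz, 149.3 kHz.
Within [50.9 kHz, 109.7 kHz]: 52.7 kHz, 92.2 kHz, 101 kHz.

52.7 kHz, 92.2 kHz, 101 kHz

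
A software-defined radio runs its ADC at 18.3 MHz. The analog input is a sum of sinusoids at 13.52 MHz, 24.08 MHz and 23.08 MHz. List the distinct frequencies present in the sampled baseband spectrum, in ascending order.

4.78 MHz, 5.78 MHz

fs/2 = 9.15 MHz.
13.52 MHz > fs/2 = 9.15 MHz, folds to fs − 13.52 MHz = 4.78 MHz.
24.08 MHz mod fs = 5.78 MHz.
5.78 MHz ≤ fs/2 = 9.15 MHz, appears at 5.78 MHz.
23.08 MHz mod fs = 4.78 MHz.
4.78 MHz ≤ fs/2 = 9.15 MHz, appears at 4.78 MHz.
Distinct values: {4.78 MHz, 5.78 MHz}.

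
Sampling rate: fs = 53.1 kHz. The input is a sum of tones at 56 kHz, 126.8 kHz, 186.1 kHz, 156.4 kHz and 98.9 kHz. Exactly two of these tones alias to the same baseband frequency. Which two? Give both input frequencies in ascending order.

fs/2 = 26.55 kHz.
56 kHz mod fs = 2.9 kHz.
2.9 kHz ≤ fs/2 = 26.55 kHz, appears at 2.9 kHz.
126.8 kHz mod fs = 20.6 kHz.
20.6 kHz ≤ fs/2 = 26.55 kHz, appears at 20.6 kHz.
186.1 kHz mod fs = 26.8 kHz.
26.8 kHz > fs/2 = 26.55 kHz, folds to fs − 26.8 kHz = 26.3 kHz.
156.4 kHz mod fs = 50.2 kHz.
50.2 kHz > fs/2 = 26.55 kHz, folds to fs − 50.2 kHz = 2.9 kHz.
98.9 kHz mod fs = 45.8 kHz.
45.8 kHz > fs/2 = 26.55 kHz, folds to fs − 45.8 kHz = 7.3 kHz.
56 kHz and 156.4 kHz both map to 2.9 kHz.

56 kHz, 156.4 kHz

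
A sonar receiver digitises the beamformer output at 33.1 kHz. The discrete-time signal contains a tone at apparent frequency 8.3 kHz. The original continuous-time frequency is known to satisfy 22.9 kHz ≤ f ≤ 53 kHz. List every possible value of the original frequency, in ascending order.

24.8 kHz, 41.4 kHz

Frequencies that alias to 8.3 kHz are k·fs ± 8.3 kHz for integer k ≥ 0.
k=0: 8.3 kHz.
k=1: 24.8 kHz, 41.4 kHz.
k=2: 57.9 kHz, 74.5 kHz.
Within [22.9 kHz, 53 kHz]: 24.8 kHz, 41.4 kHz.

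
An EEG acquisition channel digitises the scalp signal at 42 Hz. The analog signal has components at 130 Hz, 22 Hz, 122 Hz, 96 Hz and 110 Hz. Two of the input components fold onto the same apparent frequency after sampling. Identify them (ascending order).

fs/2 = 21 Hz.
130 Hz mod fs = 4 Hz.
4 Hz ≤ fs/2 = 21 Hz, appears at 4 Hz.
22 Hz > fs/2 = 21 Hz, folds to fs − 22 Hz = 20 Hz.
122 Hz mod fs = 38 Hz.
38 Hz > fs/2 = 21 Hz, folds to fs − 38 Hz = 4 Hz.
96 Hz mod fs = 12 Hz.
12 Hz ≤ fs/2 = 21 Hz, appears at 12 Hz.
110 Hz mod fs = 26 Hz.
26 Hz > fs/2 = 21 Hz, folds to fs − 26 Hz = 16 Hz.
122 Hz and 130 Hz both map to 4 Hz.

122 Hz, 130 Hz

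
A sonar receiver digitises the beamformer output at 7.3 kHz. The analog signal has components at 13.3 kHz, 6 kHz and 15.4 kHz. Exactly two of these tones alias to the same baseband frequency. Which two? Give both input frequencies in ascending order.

6 kHz, 13.3 kHz

fs/2 = 3.65 kHz.
13.3 kHz mod fs = 6 kHz.
6 kHz > fs/2 = 3.65 kHz, folds to fs − 6 kHz = 1.3 kHz.
6 kHz > fs/2 = 3.65 kHz, folds to fs − 6 kHz = 1.3 kHz.
15.4 kHz mod fs = 0.8 kHz.
0.8 kHz ≤ fs/2 = 3.65 kHz, appears at 0.8 kHz.
6 kHz and 13.3 kHz both map to 1.3 kHz.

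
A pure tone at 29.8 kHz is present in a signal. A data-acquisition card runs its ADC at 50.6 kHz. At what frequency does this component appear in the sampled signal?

20.8 kHz

29.8 kHz > fs/2 = 25.3 kHz, folds to fs − 29.8 kHz = 20.8 kHz.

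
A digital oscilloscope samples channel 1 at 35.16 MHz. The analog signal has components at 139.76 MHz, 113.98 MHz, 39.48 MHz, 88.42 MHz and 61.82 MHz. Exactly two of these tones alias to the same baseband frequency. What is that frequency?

fs/2 = 17.58 MHz.
139.76 MHz mod fs = 34.28 MHz.
34.28 MHz > fs/2 = 17.58 MHz, folds to fs − 34.28 MHz = 0.88 MHz.
113.98 MHz mod fs = 8.5 MHz.
8.5 MHz ≤ fs/2 = 17.58 MHz, appears at 8.5 MHz.
39.48 MHz mod fs = 4.32 MHz.
4.32 MHz ≤ fs/2 = 17.58 MHz, appears at 4.32 MHz.
88.42 MHz mod fs = 18.1 MHz.
18.1 MHz > fs/2 = 17.58 MHz, folds to fs − 18.1 MHz = 17.06 MHz.
61.82 MHz mod fs = 26.66 MHz.
26.66 MHz > fs/2 = 17.58 MHz, folds to fs − 26.66 MHz = 8.5 MHz.
61.82 MHz and 113.98 MHz both map to 8.5 MHz.

8.5 MHz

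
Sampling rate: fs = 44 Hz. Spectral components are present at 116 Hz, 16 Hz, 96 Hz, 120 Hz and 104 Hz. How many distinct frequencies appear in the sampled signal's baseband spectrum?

3

fs/2 = 22 Hz.
116 Hz mod fs = 28 Hz.
28 Hz > fs/2 = 22 Hz, folds to fs − 28 Hz = 16 Hz.
16 Hz ≤ fs/2 = 22 Hz, passes unchanged.
96 Hz mod fs = 8 Hz.
8 Hz ≤ fs/2 = 22 Hz, appears at 8 Hz.
120 Hz mod fs = 32 Hz.
32 Hz > fs/2 = 22 Hz, folds to fs − 32 Hz = 12 Hz.
104 Hz mod fs = 16 Hz.
16 Hz ≤ fs/2 = 22 Hz, appears at 16 Hz.
Distinct values: {8 Hz, 12 Hz, 16 Hz} → 3.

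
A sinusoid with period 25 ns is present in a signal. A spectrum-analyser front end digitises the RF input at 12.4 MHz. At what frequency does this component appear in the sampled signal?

T = 25 ns → f = 1/T = 40 MHz.
40 MHz mod fs = 2.8 MHz.
2.8 MHz ≤ fs/2 = 6.2 MHz, appears at 2.8 MHz.

2.8 MHz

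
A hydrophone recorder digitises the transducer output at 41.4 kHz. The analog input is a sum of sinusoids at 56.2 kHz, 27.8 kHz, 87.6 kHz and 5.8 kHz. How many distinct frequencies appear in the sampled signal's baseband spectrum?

fs/2 = 20.7 kHz.
56.2 kHz mod fs = 14.8 kHz.
14.8 kHz ≤ fs/2 = 20.7 kHz, appears at 14.8 kHz.
27.8 kHz > fs/2 = 20.7 kHz, folds to fs − 27.8 kHz = 13.6 kHz.
87.6 kHz mod fs = 4.8 kHz.
4.8 kHz ≤ fs/2 = 20.7 kHz, appears at 4.8 kHz.
5.8 kHz ≤ fs/2 = 20.7 kHz, passes unchanged.
Distinct values: {4.8 kHz, 5.8 kHz, 13.6 kHz, 14.8 kHz} → 4.

4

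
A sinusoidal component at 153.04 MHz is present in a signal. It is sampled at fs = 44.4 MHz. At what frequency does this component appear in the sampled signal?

153.04 MHz mod fs = 19.84 MHz.
19.84 MHz ≤ fs/2 = 22.2 MHz, appears at 19.84 MHz.

19.84 MHz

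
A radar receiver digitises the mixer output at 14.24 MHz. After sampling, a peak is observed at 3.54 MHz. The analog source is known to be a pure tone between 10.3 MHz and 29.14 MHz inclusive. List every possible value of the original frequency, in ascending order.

Frequencies that alias to 3.54 MHz are k·fs ± 3.54 MHz for integer k ≥ 0.
k=0: 3.54 MHz.
k=1: 10.7 MHz, 17.78 MHz.
k=2: 24.94 MHz, 32.02 MHz.
k=3: 39.18 MHz, 46.26 MHz.
Within [10.3 MHz, 29.14 MHz]: 10.7 MHz, 17.78 MHz, 24.94 MHz.

10.7 MHz, 17.78 MHz, 24.94 MHz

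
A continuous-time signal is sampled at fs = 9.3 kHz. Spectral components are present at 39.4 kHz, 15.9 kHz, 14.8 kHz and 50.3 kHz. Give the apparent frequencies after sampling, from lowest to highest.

fs/2 = 4.65 kHz.
39.4 kHz mod fs = 2.2 kHz.
2.2 kHz ≤ fs/2 = 4.65 kHz, appears at 2.2 kHz.
15.9 kHz mod fs = 6.6 kHz.
6.6 kHz > fs/2 = 4.65 kHz, folds to fs − 6.6 kHz = 2.7 kHz.
14.8 kHz mod fs = 5.5 kHz.
5.5 kHz > fs/2 = 4.65 kHz, folds to fs − 5.5 kHz = 3.8 kHz.
50.3 kHz mod fs = 3.8 kHz.
3.8 kHz ≤ fs/2 = 4.65 kHz, appears at 3.8 kHz.
Distinct values: {2.2 kHz, 2.7 kHz, 3.8 kHz}.

2.2 kHz, 2.7 kHz, 3.8 kHz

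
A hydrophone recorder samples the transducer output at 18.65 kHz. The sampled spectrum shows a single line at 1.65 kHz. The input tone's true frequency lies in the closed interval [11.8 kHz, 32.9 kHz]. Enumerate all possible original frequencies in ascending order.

Frequencies that alias to 1.65 kHz are k·fs ± 1.65 kHz for integer k ≥ 0.
k=0: 1.65 kHz.
k=1: 17 kHz, 20.3 kHz.
k=2: 35.65 kHz, 38.95 kHz.
Within [11.8 kHz, 32.9 kHz]: 17 kHz, 20.3 kHz.

17 kHz, 20.3 kHz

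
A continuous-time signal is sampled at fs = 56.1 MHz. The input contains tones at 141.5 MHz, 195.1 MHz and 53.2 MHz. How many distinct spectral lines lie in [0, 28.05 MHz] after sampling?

2

fs/2 = 28.05 MHz.
141.5 MHz mod fs = 29.3 MHz.
29.3 MHz > fs/2 = 28.05 MHz, folds to fs − 29.3 MHz = 26.8 MHz.
195.1 MHz mod fs = 26.8 MHz.
26.8 MHz ≤ fs/2 = 28.05 MHz, appears at 26.8 MHz.
53.2 MHz > fs/2 = 28.05 MHz, folds to fs − 53.2 MHz = 2.9 MHz.
Distinct values: {2.9 MHz, 26.8 MHz} → 2.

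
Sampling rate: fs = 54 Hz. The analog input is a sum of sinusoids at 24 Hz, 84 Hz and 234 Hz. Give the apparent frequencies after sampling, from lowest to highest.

18 Hz, 24 Hz

fs/2 = 27 Hz.
24 Hz ≤ fs/2 = 27 Hz, passes unchanged.
84 Hz mod fs = 30 Hz.
30 Hz > fs/2 = 27 Hz, folds to fs − 30 Hz = 24 Hz.
234 Hz mod fs = 18 Hz.
18 Hz ≤ fs/2 = 27 Hz, appears at 18 Hz.
Distinct values: {18 Hz, 24 Hz}.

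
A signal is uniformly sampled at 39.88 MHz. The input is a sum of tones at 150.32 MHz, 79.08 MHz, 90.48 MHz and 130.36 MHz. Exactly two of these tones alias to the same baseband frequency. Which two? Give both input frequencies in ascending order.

90.48 MHz, 130.36 MHz

fs/2 = 19.94 MHz.
150.32 MHz mod fs = 30.68 MHz.
30.68 MHz > fs/2 = 19.94 MHz, folds to fs − 30.68 MHz = 9.2 MHz.
79.08 MHz mod fs = 39.2 MHz.
39.2 MHz > fs/2 = 19.94 MHz, folds to fs − 39.2 MHz = 0.68 MHz.
90.48 MHz mod fs = 10.72 MHz.
10.72 MHz ≤ fs/2 = 19.94 MHz, appears at 10.72 MHz.
130.36 MHz mod fs = 10.72 MHz.
10.72 MHz ≤ fs/2 = 19.94 MHz, appears at 10.72 MHz.
90.48 MHz and 130.36 MHz both map to 10.72 MHz.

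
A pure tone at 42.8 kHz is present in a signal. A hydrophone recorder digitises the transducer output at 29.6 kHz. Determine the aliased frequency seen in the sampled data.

13.2 kHz

42.8 kHz mod fs = 13.2 kHz.
13.2 kHz ≤ fs/2 = 14.8 kHz, appears at 13.2 kHz.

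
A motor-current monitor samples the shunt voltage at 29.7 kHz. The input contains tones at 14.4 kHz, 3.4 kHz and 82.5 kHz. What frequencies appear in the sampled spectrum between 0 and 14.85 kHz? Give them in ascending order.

fs/2 = 14.85 kHz.
14.4 kHz ≤ fs/2 = 14.85 kHz, passes unchanged.
3.4 kHz ≤ fs/2 = 14.85 kHz, passes unchanged.
82.5 kHz mod fs = 23.1 kHz.
23.1 kHz > fs/2 = 14.85 kHz, folds to fs − 23.1 kHz = 6.6 kHz.
Distinct values: {3.4 kHz, 6.6 kHz, 14.4 kHz}.

3.4 kHz, 6.6 kHz, 14.4 kHz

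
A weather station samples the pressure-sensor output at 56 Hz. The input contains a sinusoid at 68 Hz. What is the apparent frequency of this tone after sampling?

12 Hz

68 Hz mod fs = 12 Hz.
12 Hz ≤ fs/2 = 28 Hz, appears at 12 Hz.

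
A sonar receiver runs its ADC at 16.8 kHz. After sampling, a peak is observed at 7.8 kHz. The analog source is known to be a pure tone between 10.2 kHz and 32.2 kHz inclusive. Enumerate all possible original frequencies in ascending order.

24.6 kHz, 25.8 kHz

Frequencies that alias to 7.8 kHz are k·fs ± 7.8 kHz for integer k ≥ 0.
k=0: 7.8 kHz.
k=1: 9 kHz, 24.6 kHz.
k=2: 25.8 kHz, 41.4 kHz.
k=3: 42.6 kHz, 58.2 kHz.
Within [10.2 kHz, 32.2 kHz]: 24.6 kHz, 25.8 kHz.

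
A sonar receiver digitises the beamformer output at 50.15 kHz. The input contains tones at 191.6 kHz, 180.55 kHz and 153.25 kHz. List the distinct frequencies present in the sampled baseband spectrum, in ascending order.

2.8 kHz, 9 kHz, 20.05 kHz

fs/2 = 25.075 kHz.
191.6 kHz mod fs = 41.15 kHz.
41.15 kHz > fs/2 = 25.075 kHz, folds to fs − 41.15 kHz = 9 kHz.
180.55 kHz mod fs = 30.1 kHz.
30.1 kHz > fs/2 = 25.075 kHz, folds to fs − 30.1 kHz = 20.05 kHz.
153.25 kHz mod fs = 2.8 kHz.
2.8 kHz ≤ fs/2 = 25.075 kHz, appears at 2.8 kHz.
Distinct values: {2.8 kHz, 9 kHz, 20.05 kHz}.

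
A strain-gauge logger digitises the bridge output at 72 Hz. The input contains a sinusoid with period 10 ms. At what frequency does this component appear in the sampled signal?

T = 10 ms → f = 1/T = 100 Hz.
100 Hz mod fs = 28 Hz.
28 Hz ≤ fs/2 = 36 Hz, appears at 28 Hz.

28 Hz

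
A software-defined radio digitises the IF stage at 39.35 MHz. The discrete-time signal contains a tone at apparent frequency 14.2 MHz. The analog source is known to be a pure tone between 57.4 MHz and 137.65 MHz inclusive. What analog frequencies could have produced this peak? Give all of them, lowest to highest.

Frequencies that alias to 14.2 MHz are k·fs ± 14.2 MHz for integer k ≥ 0.
k=0: 14.2 MHz.
k=1: 25.15 MHz, 53.55 MHz.
k=2: 64.5 MHz, 92.9 MHz.
k=3: 103.85 MHz, 132.25 MHz.
k=4: 143.2 MHz, 171.6 MHz.
Within [57.4 MHz, 137.65 MHz]: 64.5 MHz, 92.9 MHz, 103.85 MHz, 132.25 MHz.

64.5 MHz, 92.9 MHz, 103.85 MHz, 132.25 MHz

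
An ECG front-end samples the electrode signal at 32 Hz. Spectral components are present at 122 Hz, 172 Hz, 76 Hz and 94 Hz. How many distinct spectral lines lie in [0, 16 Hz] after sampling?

fs/2 = 16 Hz.
122 Hz mod fs = 26 Hz.
26 Hz > fs/2 = 16 Hz, folds to fs − 26 Hz = 6 Hz.
172 Hz mod fs = 12 Hz.
12 Hz ≤ fs/2 = 16 Hz, appears at 12 Hz.
76 Hz mod fs = 12 Hz.
12 Hz ≤ fs/2 = 16 Hz, appears at 12 Hz.
94 Hz mod fs = 30 Hz.
30 Hz > fs/2 = 16 Hz, folds to fs − 30 Hz = 2 Hz.
Distinct values: {2 Hz, 6 Hz, 12 Hz} → 3.

3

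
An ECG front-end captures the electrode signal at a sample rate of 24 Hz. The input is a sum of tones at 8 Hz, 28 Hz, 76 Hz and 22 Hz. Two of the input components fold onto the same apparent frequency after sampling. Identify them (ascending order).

28 Hz, 76 Hz

fs/2 = 12 Hz.
8 Hz ≤ fs/2 = 12 Hz, passes unchanged.
28 Hz mod fs = 4 Hz.
4 Hz ≤ fs/2 = 12 Hz, appears at 4 Hz.
76 Hz mod fs = 4 Hz.
4 Hz ≤ fs/2 = 12 Hz, appears at 4 Hz.
22 Hz > fs/2 = 12 Hz, folds to fs − 22 Hz = 2 Hz.
28 Hz and 76 Hz both map to 4 Hz.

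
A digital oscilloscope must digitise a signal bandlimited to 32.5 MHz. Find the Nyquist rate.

Nyquist rate = 2 × 32.5 MHz = 65 MHz.

65 MHz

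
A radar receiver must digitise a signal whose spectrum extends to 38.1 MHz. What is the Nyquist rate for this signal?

Nyquist rate = 2 × 38.1 MHz = 76.2 MHz.

76.2 MHz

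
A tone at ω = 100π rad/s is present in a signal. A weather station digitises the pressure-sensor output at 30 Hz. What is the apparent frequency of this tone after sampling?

ω = 100π rad/s → f = ω/(2π) = 50 Hz.
50 Hz mod fs = 20 Hz.
20 Hz > fs/2 = 15 Hz, folds to fs − 20 Hz = 10 Hz.

10 Hz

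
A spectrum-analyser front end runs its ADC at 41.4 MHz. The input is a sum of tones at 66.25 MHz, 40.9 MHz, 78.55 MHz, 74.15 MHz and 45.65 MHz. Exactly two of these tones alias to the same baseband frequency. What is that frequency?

fs/2 = 20.7 MHz.
66.25 MHz mod fs = 24.85 MHz.
24.85 MHz > fs/2 = 20.7 MHz, folds to fs − 24.85 MHz = 16.55 MHz.
40.9 MHz > fs/2 = 20.7 MHz, folds to fs − 40.9 MHz = 0.5 MHz.
78.55 MHz mod fs = 37.15 MHz.
37.15 MHz > fs/2 = 20.7 MHz, folds to fs − 37.15 MHz = 4.25 MHz.
74.15 MHz mod fs = 32.75 MHz.
32.75 MHz > fs/2 = 20.7 MHz, folds to fs − 32.75 MHz = 8.65 MHz.
45.65 MHz mod fs = 4.25 MHz.
4.25 MHz ≤ fs/2 = 20.7 MHz, appears at 4.25 MHz.
45.65 MHz and 78.55 MHz both map to 4.25 MHz.

4.25 MHz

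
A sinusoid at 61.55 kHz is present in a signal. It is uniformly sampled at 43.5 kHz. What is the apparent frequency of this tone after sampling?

18.05 kHz

61.55 kHz mod fs = 18.05 kHz.
18.05 kHz ≤ fs/2 = 21.75 kHz, appears at 18.05 kHz.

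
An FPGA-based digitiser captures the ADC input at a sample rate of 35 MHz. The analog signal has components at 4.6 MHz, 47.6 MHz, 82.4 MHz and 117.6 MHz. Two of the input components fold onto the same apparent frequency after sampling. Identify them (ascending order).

47.6 MHz, 117.6 MHz

fs/2 = 17.5 MHz.
4.6 MHz ≤ fs/2 = 17.5 MHz, passes unchanged.
47.6 MHz mod fs = 12.6 MHz.
12.6 MHz ≤ fs/2 = 17.5 MHz, appears at 12.6 MHz.
82.4 MHz mod fs = 12.4 MHz.
12.4 MHz ≤ fs/2 = 17.5 MHz, appears at 12.4 MHz.
117.6 MHz mod fs = 12.6 MHz.
12.6 MHz ≤ fs/2 = 17.5 MHz, appears at 12.6 MHz.
47.6 MHz and 117.6 MHz both map to 12.6 MHz.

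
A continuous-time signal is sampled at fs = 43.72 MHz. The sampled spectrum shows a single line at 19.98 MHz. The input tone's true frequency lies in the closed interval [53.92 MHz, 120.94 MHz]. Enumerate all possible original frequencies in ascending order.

Frequencies that alias to 19.98 MHz are k·fs ± 19.98 MHz for integer k ≥ 0.
k=0: 19.98 MHz.
k=1: 23.74 MHz, 63.7 MHz.
k=2: 67.46 MHz, 107.42 MHz.
k=3: 111.18 MHz, 151.14 MHz.
k=4: 154.9 MHz, 194.86 MHz.
Within [53.92 MHz, 120.94 MHz]: 63.7 MHz, 67.46 MHz, 107.42 MHz, 111.18 MHz.

63.7 MHz, 67.46 MHz, 107.42 MHz, 111.18 MHz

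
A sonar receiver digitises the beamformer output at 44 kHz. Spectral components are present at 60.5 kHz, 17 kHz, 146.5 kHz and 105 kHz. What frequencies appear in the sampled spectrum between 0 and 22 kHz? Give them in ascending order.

14.5 kHz, 16.5 kHz, 17 kHz

fs/2 = 22 kHz.
60.5 kHz mod fs = 16.5 kHz.
16.5 kHz ≤ fs/2 = 22 kHz, appears at 16.5 kHz.
17 kHz ≤ fs/2 = 22 kHz, passes unchanged.
146.5 kHz mod fs = 14.5 kHz.
14.5 kHz ≤ fs/2 = 22 kHz, appears at 14.5 kHz.
105 kHz mod fs = 17 kHz.
17 kHz ≤ fs/2 = 22 kHz, appears at 17 kHz.
Distinct values: {14.5 kHz, 16.5 kHz, 17 kHz}.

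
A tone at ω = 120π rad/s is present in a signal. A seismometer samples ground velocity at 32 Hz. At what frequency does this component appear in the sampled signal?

ω = 120π rad/s → f = ω/(2π) = 60 Hz.
60 Hz mod fs = 28 Hz.
28 Hz > fs/2 = 16 Hz, folds to fs − 28 Hz = 4 Hz.

4 Hz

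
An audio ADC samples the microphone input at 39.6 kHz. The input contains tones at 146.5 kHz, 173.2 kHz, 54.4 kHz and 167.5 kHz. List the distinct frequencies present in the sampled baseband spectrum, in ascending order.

fs/2 = 19.8 kHz.
146.5 kHz mod fs = 27.7 kHz.
27.7 kHz > fs/2 = 19.8 kHz, folds to fs − 27.7 kHz = 11.9 kHz.
173.2 kHz mod fs = 14.8 kHz.
14.8 kHz ≤ fs/2 = 19.8 kHz, appears at 14.8 kHz.
54.4 kHz mod fs = 14.8 kHz.
14.8 kHz ≤ fs/2 = 19.8 kHz, appears at 14.8 kHz.
167.5 kHz mod fs = 9.1 kHz.
9.1 kHz ≤ fs/2 = 19.8 kHz, appears at 9.1 kHz.
Distinct values: {9.1 kHz, 11.9 kHz, 14.8 kHz}.

9.1 kHz, 11.9 kHz, 14.8 kHz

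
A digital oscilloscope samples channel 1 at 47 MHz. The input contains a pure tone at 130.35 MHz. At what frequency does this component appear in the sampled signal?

10.65 MHz

130.35 MHz mod fs = 36.35 MHz.
36.35 MHz > fs/2 = 23.5 MHz, folds to fs − 36.35 MHz = 10.65 MHz.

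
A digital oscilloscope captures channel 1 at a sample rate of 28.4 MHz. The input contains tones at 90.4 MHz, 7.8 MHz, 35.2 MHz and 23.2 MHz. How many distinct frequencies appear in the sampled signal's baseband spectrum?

3

fs/2 = 14.2 MHz.
90.4 MHz mod fs = 5.2 MHz.
5.2 MHz ≤ fs/2 = 14.2 MHz, appears at 5.2 MHz.
7.8 MHz ≤ fs/2 = 14.2 MHz, passes unchanged.
35.2 MHz mod fs = 6.8 MHz.
6.8 MHz ≤ fs/2 = 14.2 MHz, appears at 6.8 MHz.
23.2 MHz > fs/2 = 14.2 MHz, folds to fs − 23.2 MHz = 5.2 MHz.
Distinct values: {5.2 MHz, 6.8 MHz, 7.8 MHz} → 3.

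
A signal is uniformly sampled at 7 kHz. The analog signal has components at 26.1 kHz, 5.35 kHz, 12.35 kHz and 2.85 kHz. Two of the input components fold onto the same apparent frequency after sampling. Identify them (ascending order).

5.35 kHz, 12.35 kHz

fs/2 = 3.5 kHz.
26.1 kHz mod fs = 5.1 kHz.
5.1 kHz > fs/2 = 3.5 kHz, folds to fs − 5.1 kHz = 1.9 kHz.
5.35 kHz > fs/2 = 3.5 kHz, folds to fs − 5.35 kHz = 1.65 kHz.
12.35 kHz mod fs = 5.35 kHz.
5.35 kHz > fs/2 = 3.5 kHz, folds to fs − 5.35 kHz = 1.65 kHz.
2.85 kHz ≤ fs/2 = 3.5 kHz, passes unchanged.
5.35 kHz and 12.35 kHz both map to 1.65 kHz.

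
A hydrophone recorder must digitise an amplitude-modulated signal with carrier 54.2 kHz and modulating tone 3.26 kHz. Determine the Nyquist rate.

AM sidebands sit at fc ± fm = 50.94 kHz and 57.46 kHz.
Highest-frequency component: 57.46 kHz.
Nyquist rate = 2 × 57.46 kHz = 114.92 kHz.

114.92 kHz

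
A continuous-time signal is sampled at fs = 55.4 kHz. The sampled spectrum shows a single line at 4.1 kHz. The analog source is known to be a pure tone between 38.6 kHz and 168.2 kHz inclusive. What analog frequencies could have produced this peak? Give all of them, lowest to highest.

51.3 kHz, 59.5 kHz, 106.7 kHz, 114.9 kHz, 162.1 kHz

Frequencies that alias to 4.1 kHz are k·fs ± 4.1 kHz for integer k ≥ 0.
k=0: 4.1 kHz.
k=1: 51.3 kHz, 59.5 kHz.
k=2: 106.7 kHz, 114.9 kHz.
k=3: 162.1 kHz, 170.3 kHz.
k=4: 217.5 kHz, 225.7 kHz.
Within [38.6 kHz, 168.2 kHz]: 51.3 kHz, 59.5 kHz, 106.7 kHz, 114.9 kHz, 162.1 kHz.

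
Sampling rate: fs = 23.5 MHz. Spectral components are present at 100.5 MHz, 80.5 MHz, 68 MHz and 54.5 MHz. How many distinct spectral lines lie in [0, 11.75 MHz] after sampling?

fs/2 = 11.75 MHz.
100.5 MHz mod fs = 6.5 MHz.
6.5 MHz ≤ fs/2 = 11.75 MHz, appears at 6.5 MHz.
80.5 MHz mod fs = 10 MHz.
10 MHz ≤ fs/2 = 11.75 MHz, appears at 10 MHz.
68 MHz mod fs = 21 MHz.
21 MHz > fs/2 = 11.75 MHz, folds to fs − 21 MHz = 2.5 MHz.
54.5 MHz mod fs = 7.5 MHz.
7.5 MHz ≤ fs/2 = 11.75 MHz, appears at 7.5 MHz.
Distinct values: {2.5 MHz, 6.5 MHz, 7.5 MHz, 10 MHz} → 4.

4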